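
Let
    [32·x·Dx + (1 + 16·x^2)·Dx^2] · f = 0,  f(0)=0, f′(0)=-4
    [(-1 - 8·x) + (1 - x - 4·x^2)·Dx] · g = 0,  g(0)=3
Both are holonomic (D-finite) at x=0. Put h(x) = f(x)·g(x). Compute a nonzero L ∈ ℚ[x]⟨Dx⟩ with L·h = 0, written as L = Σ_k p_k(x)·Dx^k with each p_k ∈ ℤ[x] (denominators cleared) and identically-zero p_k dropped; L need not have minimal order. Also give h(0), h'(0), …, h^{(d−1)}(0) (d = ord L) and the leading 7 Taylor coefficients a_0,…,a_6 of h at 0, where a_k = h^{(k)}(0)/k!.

f: a_k = 0, -4, 0, 64/3, 0, -1024/5, 0, …
g: a_k = 3, 3, 15, 27, 87, 195, 543, …
h₀=f·g: eliminate ⇒ L₀, order ≤ 2·1.
L = (8 + 32·x + 384·x^2) + (2 - 16·x + 64·x^2 + 384·x^3)·Dx + (-1 + x - 12·x^2 + 16·x^3 + 64·x^4)·Dx^2  (order 2).
h: a_k = 0, -12, -12, 4, -44, -3212/5, -4092/5, …
ICs: h(0) = 0, h′(0) = -12.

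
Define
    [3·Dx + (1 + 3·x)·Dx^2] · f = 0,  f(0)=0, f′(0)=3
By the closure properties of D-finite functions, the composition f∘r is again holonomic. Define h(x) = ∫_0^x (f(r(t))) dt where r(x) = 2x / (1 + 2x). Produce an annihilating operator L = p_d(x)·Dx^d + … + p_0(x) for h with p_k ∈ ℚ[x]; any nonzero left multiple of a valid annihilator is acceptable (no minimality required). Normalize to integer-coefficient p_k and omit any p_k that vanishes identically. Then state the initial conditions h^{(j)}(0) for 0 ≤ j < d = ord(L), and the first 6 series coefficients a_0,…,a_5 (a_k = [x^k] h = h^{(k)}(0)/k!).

f: a_k = 0, 3, -9/2, 9, -81/4, 243/5, …
Substitute x→r, Dx→(1/r')Dx; clear ⇒ L₀.
h=∫₀ˣh₀: take L = L₀·Dx.
L = (10 + 32·x)·Dx^2 + (1 + 10·x + 16·x^2)·Dx^3  (order 3).
h: a_k = 0, 0, 3, -10, 42, -204, …
ICs: h(0) = 0, h′(0) = 0, h′′(0) = 6.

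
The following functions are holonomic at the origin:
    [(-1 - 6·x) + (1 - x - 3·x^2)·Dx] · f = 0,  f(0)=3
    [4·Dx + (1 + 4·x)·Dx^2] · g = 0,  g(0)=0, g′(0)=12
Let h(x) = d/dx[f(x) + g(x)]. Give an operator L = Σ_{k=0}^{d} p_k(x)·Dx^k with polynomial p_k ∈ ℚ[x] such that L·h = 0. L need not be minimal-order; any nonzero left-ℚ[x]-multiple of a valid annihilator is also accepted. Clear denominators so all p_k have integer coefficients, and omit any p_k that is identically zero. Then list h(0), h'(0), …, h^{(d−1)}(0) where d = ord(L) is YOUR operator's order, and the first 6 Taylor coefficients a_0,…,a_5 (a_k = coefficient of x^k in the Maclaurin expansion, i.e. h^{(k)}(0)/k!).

f: a_k = 3, 3, 12, 21, 57, 120, …
g: a_k = 0, 12, -24, 64, -192, 3072/5, …
Weyl lclm of L_f,L_g ⇒ L₀ (ord ≤ 3).
Differentiate: ansatz ord ≤ ord L₀ ⇒ L.
L = (212 + 1072·x + 3144·x^2 + 2160·x^3 + 2592·x^4) + (5 + 248·x + 1922·x^2 + 4308·x^3 + 4464·x^4 + 4320·x^5)·Dx + (-6 - 53·x - 108·x^2 + 110·x^3 + 519·x^4 + 1044·x^5 + 864·x^6)·Dx^2  (order 2).
h: a_k = 15, -24, 255, -540, 3672, -10542, …
ICs: h(0) = 15, h′(0) = -24.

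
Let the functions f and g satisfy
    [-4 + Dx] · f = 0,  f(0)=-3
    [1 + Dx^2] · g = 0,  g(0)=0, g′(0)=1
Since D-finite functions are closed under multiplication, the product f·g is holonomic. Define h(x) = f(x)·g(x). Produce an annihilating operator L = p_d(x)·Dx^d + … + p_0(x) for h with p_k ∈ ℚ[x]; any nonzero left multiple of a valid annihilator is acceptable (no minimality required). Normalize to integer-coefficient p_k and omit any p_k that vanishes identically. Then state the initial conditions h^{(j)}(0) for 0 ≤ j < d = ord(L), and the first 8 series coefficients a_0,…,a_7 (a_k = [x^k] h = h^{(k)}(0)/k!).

L = 17 - 8·Dx + Dx^2  (order 2).
h: a_k = 0, -3, -12, -47/2, -30, -1121/40, -611/30, -20047/1680, …
ICs: h(0) = 0, h′(0) = -3.

f: a_k = -3, -12, -24, -32, -32, -128/5, -256/15, -1024/105, …
g: a_k = 0, 1, 0, -1/6, 0, 1/120, 0, -1/5040, …
f·g: L₀ = L_f ⊗_s L_g, ord ≤ 1·2.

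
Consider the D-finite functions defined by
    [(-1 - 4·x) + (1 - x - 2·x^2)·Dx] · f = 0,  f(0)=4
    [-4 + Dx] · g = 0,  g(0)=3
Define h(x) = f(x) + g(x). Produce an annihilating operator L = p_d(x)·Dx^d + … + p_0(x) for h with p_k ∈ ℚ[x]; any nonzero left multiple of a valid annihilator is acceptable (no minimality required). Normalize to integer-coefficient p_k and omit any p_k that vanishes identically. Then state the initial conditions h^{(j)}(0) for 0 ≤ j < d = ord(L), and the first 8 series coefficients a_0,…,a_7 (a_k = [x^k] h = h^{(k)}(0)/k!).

L = (-8 - 192·x^2 - 128·x^3) + (-10 + 44·x + 72·x^2 - 64·x^3 - 64·x^4)·Dx + (3 - 11·x - 6·x^2 + 24·x^3 + 16·x^4)·Dx^2  (order 2).
h: a_k = 7, 16, 36, 52, 76, 548/5, 2836/15, 36724/105, …
ICs: h(0) = 7, h′(0) = 16.

f: a_k = 4, 4, 12, 20, 44, 84, 172, 340, …
g: a_k = 3, 12, 24, 32, 32, 128/5, 256/15, 1024/105, …
Weyl lclm of L_f,L_g ⇒ L₀ (ord ≤ 2).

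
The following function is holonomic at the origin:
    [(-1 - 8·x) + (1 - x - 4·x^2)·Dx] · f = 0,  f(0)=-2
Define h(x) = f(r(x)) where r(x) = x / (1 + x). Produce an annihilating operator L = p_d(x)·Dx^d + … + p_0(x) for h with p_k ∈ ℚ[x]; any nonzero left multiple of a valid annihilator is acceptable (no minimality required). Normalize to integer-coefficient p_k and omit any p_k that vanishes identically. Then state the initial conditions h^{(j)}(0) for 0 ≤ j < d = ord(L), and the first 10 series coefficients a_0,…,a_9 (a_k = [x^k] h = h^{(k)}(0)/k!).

f: a_k = -2, -2, -10, -18, -58, -130, -362, -882, -2330, -5858, …
f∘r: x↦r, Dx↦Dx/r' in L_f ⇒ L₀.
L = (1 + 9·x) + (-1 - 2·x + 3·x^2 + 4·x^3)·Dx  (order 1).
h: a_k = -2, -2, -8, 0, -32, 32, -160, 288, -928, 2080, …
ICs: h(0) = -2.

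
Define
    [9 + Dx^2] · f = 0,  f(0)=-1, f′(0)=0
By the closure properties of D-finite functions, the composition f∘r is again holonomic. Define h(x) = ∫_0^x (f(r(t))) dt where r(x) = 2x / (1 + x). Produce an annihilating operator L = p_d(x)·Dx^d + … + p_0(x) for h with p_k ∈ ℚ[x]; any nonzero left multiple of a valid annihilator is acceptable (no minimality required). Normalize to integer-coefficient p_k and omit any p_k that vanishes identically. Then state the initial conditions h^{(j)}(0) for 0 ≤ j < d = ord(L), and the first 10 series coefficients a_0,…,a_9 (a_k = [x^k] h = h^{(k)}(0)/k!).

L = 36·Dx + (2 + 6·x + 6·x^2 + 2·x^3)·Dx^2 + (1 + 4·x + 6·x^2 + 4·x^3 + x^4)·Dx^3  (order 3).
h: a_k = 0, -1, 0, 6, -9, 0, 24, -1926/35, 729/10, -346/7, …
ICs: h(0) = 0, h′(0) = -1, h′′(0) = 0.

f: a_k = -1, 0, 9/2, 0, -27/8, 0, 81/80, 0, -729/4480, 0, …
h₀=f(r): pull back L_f along r ⇒ L₀.
h=∫h₀ ⇒ L = L₀·Dx.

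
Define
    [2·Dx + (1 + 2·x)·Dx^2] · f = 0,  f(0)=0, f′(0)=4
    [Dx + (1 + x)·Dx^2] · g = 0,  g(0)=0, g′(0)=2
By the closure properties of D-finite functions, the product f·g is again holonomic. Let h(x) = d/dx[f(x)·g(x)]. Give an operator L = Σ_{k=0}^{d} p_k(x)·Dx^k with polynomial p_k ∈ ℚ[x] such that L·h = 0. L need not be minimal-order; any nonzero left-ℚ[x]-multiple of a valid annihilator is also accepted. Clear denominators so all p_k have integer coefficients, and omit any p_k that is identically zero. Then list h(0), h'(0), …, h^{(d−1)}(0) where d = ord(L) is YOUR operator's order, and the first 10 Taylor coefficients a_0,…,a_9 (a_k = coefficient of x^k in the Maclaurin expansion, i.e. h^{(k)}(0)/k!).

f: a_k = 0, 4, -4, 16/3, -8, 64/5, -64/3, 256/7, -64, 1024/9, …
g: a_k = 0, 2, -1, 2/3, -1/2, 2/5, -1/3, 2/7, -1/4, 2/9, …
h₀=f·g: eliminate ⇒ L₀, order ≤ 2·2.
h₀' ⇒ L via d/dx closure of L₀.
L = (20 + 48·x + 32·x^2) + (66 + 268·x + 360·x^2 + 160·x^3)·Dx + (32 + 180·x + 372·x^2 + 336·x^3 + 112·x^4)·Dx^2 + (3 + 22·x + 63·x^2 + 88·x^3 + 60·x^4 + 16·x^5)·Dx^3  (order 3).
h: a_k = 0, 16, -36, 208/3, -130, 3668/15, -2324/5, 18752/21, -60579/35, 1064078/315, …
ICs: h(0) = 0, h′(0) = 16, h′′(0) = -72.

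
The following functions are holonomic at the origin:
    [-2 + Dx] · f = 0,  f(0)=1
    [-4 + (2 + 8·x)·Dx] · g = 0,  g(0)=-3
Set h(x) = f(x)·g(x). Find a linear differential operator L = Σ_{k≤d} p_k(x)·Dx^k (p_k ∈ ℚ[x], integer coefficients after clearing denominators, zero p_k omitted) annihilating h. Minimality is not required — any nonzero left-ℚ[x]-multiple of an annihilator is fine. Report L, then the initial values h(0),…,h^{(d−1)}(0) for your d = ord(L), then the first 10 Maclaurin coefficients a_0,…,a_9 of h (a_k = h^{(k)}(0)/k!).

f: a_k = 1, 2, 2, 4/3, 2/3, 4/15, 4/45, 8/315, 2/315, 4/2835, …
g: a_k = -3, -6, 6, -12, 30, -84, 252, -792, 2574, -8580, …
L₀ := L_f ⊗_s L_g (sym. prod.), ord ≤ 1.
L = (-4 - 8·x) + (1 + 4·x)·Dx  (order 1).
h: a_k = -3, -12, -12, -16, 8, -224/5, 1952/15, -44416/105, 146912/105, -4468864/945, …
ICs: h(0) = -3.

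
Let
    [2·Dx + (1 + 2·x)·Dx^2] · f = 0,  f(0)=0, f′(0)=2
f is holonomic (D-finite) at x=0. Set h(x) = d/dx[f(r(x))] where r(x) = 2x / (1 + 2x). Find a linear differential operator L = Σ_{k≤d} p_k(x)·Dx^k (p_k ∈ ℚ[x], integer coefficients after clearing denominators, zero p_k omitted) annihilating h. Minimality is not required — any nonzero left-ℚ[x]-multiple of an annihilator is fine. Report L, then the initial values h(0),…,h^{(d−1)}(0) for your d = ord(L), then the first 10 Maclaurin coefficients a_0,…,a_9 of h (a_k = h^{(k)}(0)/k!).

L = (8 + 24·x) + (1 + 8·x + 12·x^2)·Dx  (order 1).
h: a_k = 4, -32, 208, -1280, 7744, -46592, 279808, -1679360, 10077184, -60465152, …
ICs: h(0) = 4.

f: a_k = 0, 2, -2, 8/3, -4, 32/5, -32/3, 128/7, -32, 512/9, …
Change of var in L_f (x↦r) gives L₀.
Derive L from L₀ (diff closure).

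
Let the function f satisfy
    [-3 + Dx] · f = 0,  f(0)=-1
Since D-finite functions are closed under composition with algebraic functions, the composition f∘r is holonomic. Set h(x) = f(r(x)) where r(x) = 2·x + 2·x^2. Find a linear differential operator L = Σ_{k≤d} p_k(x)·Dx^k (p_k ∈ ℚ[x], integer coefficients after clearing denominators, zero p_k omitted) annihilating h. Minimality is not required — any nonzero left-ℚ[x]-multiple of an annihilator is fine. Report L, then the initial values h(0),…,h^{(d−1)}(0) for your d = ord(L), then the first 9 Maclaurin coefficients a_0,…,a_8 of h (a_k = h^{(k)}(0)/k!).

f: a_k = -1, -3, -9/2, -9/2, -27/8, -81/40, -81/80, -243/560, -729/4480, …
Change of var in L_f (x↦r) gives L₀.
L = (-6 - 12·x) + Dx  (order 1).
h: a_k = -1, -6, -24, -72, -180, -1944/5, -3744/5, -45792/35, -73656/35, …
ICs: h(0) = -1.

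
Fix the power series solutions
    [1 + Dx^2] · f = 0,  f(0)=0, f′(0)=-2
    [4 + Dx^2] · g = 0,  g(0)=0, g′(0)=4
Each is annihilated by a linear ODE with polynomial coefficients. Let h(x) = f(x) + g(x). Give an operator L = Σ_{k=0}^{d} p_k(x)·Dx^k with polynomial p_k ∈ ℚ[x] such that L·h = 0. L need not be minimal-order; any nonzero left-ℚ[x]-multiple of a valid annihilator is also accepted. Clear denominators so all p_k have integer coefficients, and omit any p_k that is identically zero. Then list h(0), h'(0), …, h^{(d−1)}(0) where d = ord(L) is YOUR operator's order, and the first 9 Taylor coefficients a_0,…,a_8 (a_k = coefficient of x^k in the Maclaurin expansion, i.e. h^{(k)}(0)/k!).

L = 4 + 5·Dx^2 + Dx^4  (order 4).
h: a_k = 0, 2, 0, -7/3, 0, 31/60, 0, -127/2520, 0, …
ICs: h(0) = 0, h′(0) = 2, h′′(0) = 0, h′′′(0) = -14.

f: a_k = 0, -2, 0, 1/3, 0, -1/60, 0, 1/2520, 0, …
g: a_k = 0, 4, 0, -8/3, 0, 8/15, 0, -16/315, 0, …
Sum ⇒ L₀ = lclm(L_f,L_g) in ℚ(x)⟨Dx⟩.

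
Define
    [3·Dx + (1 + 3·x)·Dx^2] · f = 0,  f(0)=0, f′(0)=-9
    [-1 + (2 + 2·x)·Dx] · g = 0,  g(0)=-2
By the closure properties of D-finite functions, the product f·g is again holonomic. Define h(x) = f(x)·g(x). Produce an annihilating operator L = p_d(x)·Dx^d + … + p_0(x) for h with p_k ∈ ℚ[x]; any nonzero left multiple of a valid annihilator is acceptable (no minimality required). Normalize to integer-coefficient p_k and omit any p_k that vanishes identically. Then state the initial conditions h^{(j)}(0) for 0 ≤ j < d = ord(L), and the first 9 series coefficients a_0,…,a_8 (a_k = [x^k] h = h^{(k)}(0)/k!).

L = (-3 + 3·x) + (8 + 8·x)·Dx + (4 + 20·x + 28·x^2 + 12·x^3)·Dx^2  (order 2).
h: a_k = 0, 18, -18, 153/4, -90, 70947/320, -180189/320, 26213571/17920, -34648749/8960, …
ICs: h(0) = 0, h′(0) = 18.

f: a_k = 0, -9, 27/2, -27, 243/4, -729/5, 729/2, -6561/7, 19683/8, …
g: a_k = -2, -1, 1/4, -1/8, 5/64, -7/128, 21/512, -33/1024, 429/16384, …
h₀=f·g: eliminate ⇒ L₀, order ≤ 2·1.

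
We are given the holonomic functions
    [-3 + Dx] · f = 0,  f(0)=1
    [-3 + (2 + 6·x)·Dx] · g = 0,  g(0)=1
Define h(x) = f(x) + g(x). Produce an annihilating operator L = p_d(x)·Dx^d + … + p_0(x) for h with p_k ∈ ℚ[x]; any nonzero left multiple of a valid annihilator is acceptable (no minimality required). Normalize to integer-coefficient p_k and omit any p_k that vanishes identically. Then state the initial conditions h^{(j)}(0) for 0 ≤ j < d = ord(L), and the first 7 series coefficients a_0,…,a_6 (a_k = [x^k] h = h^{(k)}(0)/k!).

L = (27 + 54·x) + (-15 - 72·x - 108·x^2)·Dx + (2 + 18·x + 36·x^2)·Dx^2  (order 2).
h: a_k = 2, 9/2, 27/8, 99/16, 27/128, 11097/1280, -71361/5120, …
ICs: h(0) = 2, h′(0) = 9/2.

f: a_k = 1, 3, 9/2, 9/2, 27/8, 81/40, 81/80, …
g: a_k = 1, 3/2, -9/8, 27/16, -405/128, 1701/256, -15309/1024, …
h₀=f+g: left-lcm gives L₀, ord ≤ 2.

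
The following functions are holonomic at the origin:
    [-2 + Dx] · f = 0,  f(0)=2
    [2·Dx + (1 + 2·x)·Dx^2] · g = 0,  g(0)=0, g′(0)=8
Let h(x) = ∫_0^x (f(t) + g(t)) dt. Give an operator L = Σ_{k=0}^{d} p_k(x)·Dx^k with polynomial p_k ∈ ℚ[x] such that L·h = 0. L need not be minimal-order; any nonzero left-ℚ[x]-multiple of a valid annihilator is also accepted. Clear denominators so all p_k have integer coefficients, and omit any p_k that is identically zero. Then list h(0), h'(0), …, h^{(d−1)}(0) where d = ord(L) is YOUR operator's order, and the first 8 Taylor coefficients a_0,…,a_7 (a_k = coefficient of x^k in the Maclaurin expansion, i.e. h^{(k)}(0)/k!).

f: a_k = 2, 4, 4, 8/3, 4/3, 8/15, 8/45, 16/315, …
g: a_k = 0, 8, -8, 32/3, -16, 128/5, -128/3, 512/7, …
Weyl lclm of L_f,L_g ⇒ L₀ (ord ≤ 3).
h=∫h₀ ⇒ L = L₀·Dx.
L = (-6 - 4·x)·Dx^2 + (1 - 4·x - 4·x^2)·Dx^3 + (1 + 3·x + 2·x^2)·Dx^4  (order 4).
h: a_k = 0, 2, 6, -4/3, 10/3, -44/15, 196/45, -1912/315, …
ICs: h(0) = 0, h′(0) = 2, h′′(0) = 12, h′′′(0) = -8.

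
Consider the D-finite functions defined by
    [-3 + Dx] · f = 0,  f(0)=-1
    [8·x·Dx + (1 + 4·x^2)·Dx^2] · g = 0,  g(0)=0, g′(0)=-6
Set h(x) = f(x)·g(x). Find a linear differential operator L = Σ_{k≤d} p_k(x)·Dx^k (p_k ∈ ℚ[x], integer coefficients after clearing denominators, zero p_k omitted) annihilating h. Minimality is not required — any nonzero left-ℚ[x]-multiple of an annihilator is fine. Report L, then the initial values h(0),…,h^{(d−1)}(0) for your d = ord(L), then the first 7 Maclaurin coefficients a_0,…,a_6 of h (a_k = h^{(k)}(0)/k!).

f: a_k = -1, -3, -9/2, -9/2, -27/8, -81/40, -81/80, …
g: a_k = 0, -6, 0, 8, 0, -96/5, 0, …
L₀ := L_f ⊗_s L_g (sym. prod.), ord ≤ 2.
L = (9 - 24·x + 36·x^2) + (-6 + 8·x - 24·x^2)·Dx + (1 + 4·x^2)·Dx^2  (order 2).
h: a_k = 0, 6, 18, 19, 3, 69/20, 135/4, …
ICs: h(0) = 0, h′(0) = 6.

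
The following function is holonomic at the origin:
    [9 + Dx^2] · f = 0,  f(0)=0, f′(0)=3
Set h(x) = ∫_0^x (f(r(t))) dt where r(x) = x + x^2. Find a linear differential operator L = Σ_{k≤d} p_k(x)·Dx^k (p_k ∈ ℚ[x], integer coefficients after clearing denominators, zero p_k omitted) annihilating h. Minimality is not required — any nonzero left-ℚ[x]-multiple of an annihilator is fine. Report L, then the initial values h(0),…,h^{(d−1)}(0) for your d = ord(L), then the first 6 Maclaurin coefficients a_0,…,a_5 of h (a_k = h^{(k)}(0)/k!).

L = (9 + 54·x + 108·x^2 + 72·x^3)·Dx - 2·Dx^2 + (1 + 2·x)·Dx^3  (order 3).
h: a_k = 0, 0, 3/2, 1, -9/8, -27/10, …
ICs: h(0) = 0, h′(0) = 0, h′′(0) = 3.

f: a_k = 0, 3, 0, -9/2, 0, 81/40, …
h₀=f(r): pull back L_f along r ⇒ L₀.
h=∫₀ˣh₀: take L = L₀·Dx.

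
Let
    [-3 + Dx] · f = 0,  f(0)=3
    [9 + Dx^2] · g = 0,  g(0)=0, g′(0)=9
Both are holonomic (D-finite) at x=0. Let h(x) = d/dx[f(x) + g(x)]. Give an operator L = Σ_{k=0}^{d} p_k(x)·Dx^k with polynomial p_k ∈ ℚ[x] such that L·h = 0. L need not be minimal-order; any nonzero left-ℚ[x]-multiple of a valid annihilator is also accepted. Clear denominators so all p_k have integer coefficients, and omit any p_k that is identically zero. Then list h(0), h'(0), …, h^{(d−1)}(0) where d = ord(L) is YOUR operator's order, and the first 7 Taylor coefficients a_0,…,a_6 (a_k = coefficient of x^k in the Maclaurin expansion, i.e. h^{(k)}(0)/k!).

L = 27 - 9·Dx + 3·Dx^2 - Dx^3  (order 3).
h: a_k = 18, 27, 0, 81/2, 243/4, 729/40, 0, …
ICs: h(0) = 18, h′(0) = 27, h′′(0) = 0.

f: a_k = 3, 9, 27/2, 27/2, 81/8, 243/40, 243/80, …
g: a_k = 0, 9, 0, -27/2, 0, 243/40, 0, …
Sum ⇒ L₀ = lclm(L_f,L_g) in ℚ(x)⟨Dx⟩.
h₀' ⇒ L via d/dx closure of L₀.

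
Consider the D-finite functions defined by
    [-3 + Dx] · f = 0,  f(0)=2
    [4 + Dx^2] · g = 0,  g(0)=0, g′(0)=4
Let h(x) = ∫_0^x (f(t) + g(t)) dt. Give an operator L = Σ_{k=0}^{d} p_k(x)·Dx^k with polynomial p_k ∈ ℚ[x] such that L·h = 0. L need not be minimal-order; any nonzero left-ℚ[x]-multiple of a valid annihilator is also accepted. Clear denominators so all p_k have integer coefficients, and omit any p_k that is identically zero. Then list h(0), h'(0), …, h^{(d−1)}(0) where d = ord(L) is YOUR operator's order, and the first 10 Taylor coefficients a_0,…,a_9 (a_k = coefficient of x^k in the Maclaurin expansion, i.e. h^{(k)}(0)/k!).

L = -12·Dx + 4·Dx^2 - 3·Dx^3 + Dx^4  (order 4).
h: a_k = 0, 2, 5, 3, 19/12, 27/20, 55/72, 81/280, 2059/20160, 81/2240, …
ICs: h(0) = 0, h′(0) = 2, h′′(0) = 10, h′′′(0) = 18.

f: a_k = 2, 6, 9, 9, 27/4, 81/20, 81/40, 243/280, 729/2240, 243/2240, …
g: a_k = 0, 4, 0, -8/3, 0, 8/15, 0, -16/315, 0, 8/2835, …
Sum ⇒ L₀ = lclm(L_f,L_g) in ℚ(x)⟨Dx⟩.
∫: right-multiply L₀ by Dx.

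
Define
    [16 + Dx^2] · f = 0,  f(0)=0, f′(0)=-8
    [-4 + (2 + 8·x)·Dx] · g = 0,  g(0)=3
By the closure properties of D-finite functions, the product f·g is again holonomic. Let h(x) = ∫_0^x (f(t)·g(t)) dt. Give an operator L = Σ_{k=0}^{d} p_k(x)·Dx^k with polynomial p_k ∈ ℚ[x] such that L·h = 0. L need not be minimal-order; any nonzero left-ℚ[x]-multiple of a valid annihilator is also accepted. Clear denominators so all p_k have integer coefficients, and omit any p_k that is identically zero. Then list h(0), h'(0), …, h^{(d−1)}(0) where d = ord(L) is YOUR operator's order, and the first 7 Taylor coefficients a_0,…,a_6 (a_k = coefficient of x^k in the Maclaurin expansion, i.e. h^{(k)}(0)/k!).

L = (28 + 128·x + 256·x^2)·Dx + (-4 - 16·x)·Dx^2 + (1 + 8·x + 16·x^2)·Dx^3  (order 3).
h: a_k = 0, 0, -12, -16, 28, 32/5, 152/15, …
ICs: h(0) = 0, h′(0) = 0, h′′(0) = -24.

f: a_k = 0, -8, 0, 64/3, 0, -256/15, 0, …
g: a_k = 3, 6, -6, 12, -30, 84, -252, …
L₀ := L_f ⊗_s L_g (sym. prod.), ord ≤ 2.
Integrate: L := L₀·Dx.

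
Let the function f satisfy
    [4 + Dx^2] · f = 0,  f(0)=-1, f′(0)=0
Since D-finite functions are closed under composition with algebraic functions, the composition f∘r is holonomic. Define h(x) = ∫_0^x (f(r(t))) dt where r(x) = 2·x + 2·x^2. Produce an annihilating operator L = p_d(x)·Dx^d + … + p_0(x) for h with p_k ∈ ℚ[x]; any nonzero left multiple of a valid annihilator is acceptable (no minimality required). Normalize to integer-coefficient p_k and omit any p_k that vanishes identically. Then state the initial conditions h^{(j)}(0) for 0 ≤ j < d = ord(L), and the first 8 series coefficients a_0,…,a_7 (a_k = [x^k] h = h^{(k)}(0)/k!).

L = (16 + 96·x + 192·x^2 + 128·x^3)·Dx - 2·Dx^2 + (1 + 2·x)·Dx^3  (order 3).
h: a_k = 0, -1, 0, 8/3, 4, -8/15, -64/9, -2624/315, …
ICs: h(0) = 0, h′(0) = -1, h′′(0) = 0.

f: a_k = -1, 0, 2, 0, -2/3, 0, 4/45, 0, …
h₀=f(r): pull back L_f along r ⇒ L₀.
Integrate: L := L₀·Dx.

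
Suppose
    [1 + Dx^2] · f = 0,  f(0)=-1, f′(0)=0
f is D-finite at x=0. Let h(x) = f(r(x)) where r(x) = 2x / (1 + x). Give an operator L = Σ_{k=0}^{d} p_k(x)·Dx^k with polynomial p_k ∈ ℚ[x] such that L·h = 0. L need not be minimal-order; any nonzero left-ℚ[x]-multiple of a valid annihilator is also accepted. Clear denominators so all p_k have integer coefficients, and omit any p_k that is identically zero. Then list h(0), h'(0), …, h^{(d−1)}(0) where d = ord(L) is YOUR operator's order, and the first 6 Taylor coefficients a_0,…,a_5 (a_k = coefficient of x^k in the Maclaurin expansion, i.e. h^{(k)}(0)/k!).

L = 4 + (2 + 6·x + 6·x^2 + 2·x^3)·Dx + (1 + 4·x + 6·x^2 + 4·x^3 + x^4)·Dx^2  (order 2).
h: a_k = -1, 0, 2, -4, 16/3, -16/3, …
ICs: h(0) = -1, h′(0) = 0.

f: a_k = -1, 0, 1/2, 0, -1/24, 0, …
Change of var in L_f (x↦r) gives L₀.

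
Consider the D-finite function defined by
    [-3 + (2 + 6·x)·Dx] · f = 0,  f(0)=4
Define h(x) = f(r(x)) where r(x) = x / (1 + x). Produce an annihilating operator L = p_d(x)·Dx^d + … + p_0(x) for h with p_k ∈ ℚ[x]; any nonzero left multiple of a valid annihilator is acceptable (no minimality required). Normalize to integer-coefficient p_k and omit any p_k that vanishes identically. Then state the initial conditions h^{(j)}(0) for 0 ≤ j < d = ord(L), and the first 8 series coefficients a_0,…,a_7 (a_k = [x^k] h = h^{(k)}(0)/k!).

L = -3 + (2 + 10·x + 8·x^2)·Dx  (order 1).
h: a_k = 4, 6, -21/2, 87/4, -1677/32, 9069/64, -106305/256, 658335/512, …
ICs: h(0) = 4.

f: a_k = 4, 6, -9/2, 27/4, -405/32, 1701/64, -15309/256, 72171/512, …
h₀=f(r): pull back L_f along r ⇒ L₀.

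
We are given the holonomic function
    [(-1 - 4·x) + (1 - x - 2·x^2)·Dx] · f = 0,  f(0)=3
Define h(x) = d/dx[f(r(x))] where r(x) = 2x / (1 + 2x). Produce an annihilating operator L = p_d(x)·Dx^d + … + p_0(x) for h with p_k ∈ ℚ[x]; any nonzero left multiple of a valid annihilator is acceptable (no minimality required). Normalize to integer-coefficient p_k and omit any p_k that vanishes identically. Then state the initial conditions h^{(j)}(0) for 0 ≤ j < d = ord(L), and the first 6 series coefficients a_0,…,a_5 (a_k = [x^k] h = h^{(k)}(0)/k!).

f: a_k = 3, 3, 9, 15, 33, 63, …
f∘r: x↦r, Dx↦Dx/r' in L_f ⇒ L₀.
Derive L from L₀ (diff closure).
L = (8 + 48·x + 288·x^2 + 320·x^3) + (-1 - 14·x - 36·x^2 + 56·x^3 + 160·x^4)·Dx  (order 1).
h: a_k = 6, 48, 0, 768, -1920, 13824, …
ICs: h(0) = 6.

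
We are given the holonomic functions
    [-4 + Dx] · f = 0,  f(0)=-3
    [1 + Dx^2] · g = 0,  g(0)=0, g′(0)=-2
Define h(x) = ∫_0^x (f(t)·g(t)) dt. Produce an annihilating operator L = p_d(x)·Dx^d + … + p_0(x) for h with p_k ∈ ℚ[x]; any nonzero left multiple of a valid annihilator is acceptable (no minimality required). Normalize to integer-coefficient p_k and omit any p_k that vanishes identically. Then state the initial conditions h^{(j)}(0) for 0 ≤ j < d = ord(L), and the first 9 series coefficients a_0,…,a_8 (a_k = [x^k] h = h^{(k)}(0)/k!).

L = 17·Dx - 8·Dx^2 + Dx^3  (order 3).
h: a_k = 0, 0, 3, 8, 47/4, 12, 1121/120, 611/105, 20047/6720, …
ICs: h(0) = 0, h′(0) = 0, h′′(0) = 6.

f: a_k = -3, -12, -24, -32, -32, -128/5, -256/15, -1024/105, -512/105, …
g: a_k = 0, -2, 0, 1/3, 0, -1/60, 0, 1/2520, 0, …
Product ⇒ symmetric product L₀, ord ≤ 2.
Integrate: L := L₀·Dx.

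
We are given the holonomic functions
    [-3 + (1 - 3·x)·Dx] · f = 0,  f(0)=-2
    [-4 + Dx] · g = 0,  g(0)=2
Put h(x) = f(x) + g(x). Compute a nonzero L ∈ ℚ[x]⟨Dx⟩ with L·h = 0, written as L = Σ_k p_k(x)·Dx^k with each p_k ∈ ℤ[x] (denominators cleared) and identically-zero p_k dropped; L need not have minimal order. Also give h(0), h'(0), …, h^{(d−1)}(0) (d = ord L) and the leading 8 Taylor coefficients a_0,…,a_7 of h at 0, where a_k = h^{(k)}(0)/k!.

f: a_k = -2, -6, -18, -54, -162, -486, -1458, -4374, …
g: a_k = 2, 8, 16, 64/3, 64/3, 256/15, 512/45, 2048/315, …
f+g: L₀ = lclm(L_f,L_g), ord ≤ 1+1.
L = (-24 - 144·x) + (2 + 96·x - 144·x^2)·Dx + (1 - 15·x + 36·x^2)·Dx^2  (order 2).
h: a_k = 0, 2, -2, -98/3, -422/3, -7034/15, -65098/45, -1375762/315, …
ICs: h(0) = 0, h′(0) = 2.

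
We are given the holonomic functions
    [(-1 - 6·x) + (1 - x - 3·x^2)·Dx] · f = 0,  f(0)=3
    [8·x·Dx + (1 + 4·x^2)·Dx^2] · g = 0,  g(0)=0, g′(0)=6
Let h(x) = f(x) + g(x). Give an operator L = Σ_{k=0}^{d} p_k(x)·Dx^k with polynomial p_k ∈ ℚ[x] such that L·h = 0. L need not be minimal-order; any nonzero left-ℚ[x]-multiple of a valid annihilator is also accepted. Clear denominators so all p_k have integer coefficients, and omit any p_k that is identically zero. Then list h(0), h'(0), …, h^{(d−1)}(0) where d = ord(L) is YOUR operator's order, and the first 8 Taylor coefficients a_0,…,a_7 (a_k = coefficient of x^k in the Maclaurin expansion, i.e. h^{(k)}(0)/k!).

f: a_k = 3, 3, 12, 21, 57, 120, 291, 651, …
g: a_k = 0, 6, 0, -8, 0, 96/5, 0, -384/7, …
Sum ⇒ L₀ = lclm(L_f,L_g) in ℚ(x)⟨Dx⟩.
L = (-32 + 128·x + 1488·x^2 + 2880·x^3 + 8424·x^4 + 2592·x^6)·Dx + (25 + 160·x + 214·x^2 + 1188·x^3 + 2628·x^4 + 6264·x^5 + 432·x^6 + 2592·x^7)·Dx^2 + (-4 - 9·x - 54·x^2 + 66·x^3 + x^4 + 444·x^5 + 720·x^6 + 144·x^7 + 432·x^8)·Dx^3  (order 3).
h: a_k = 3, 9, 12, 13, 57, 696/5, 291, 4173/7, …
ICs: h(0) = 3, h′(0) = 9, h′′(0) = 24.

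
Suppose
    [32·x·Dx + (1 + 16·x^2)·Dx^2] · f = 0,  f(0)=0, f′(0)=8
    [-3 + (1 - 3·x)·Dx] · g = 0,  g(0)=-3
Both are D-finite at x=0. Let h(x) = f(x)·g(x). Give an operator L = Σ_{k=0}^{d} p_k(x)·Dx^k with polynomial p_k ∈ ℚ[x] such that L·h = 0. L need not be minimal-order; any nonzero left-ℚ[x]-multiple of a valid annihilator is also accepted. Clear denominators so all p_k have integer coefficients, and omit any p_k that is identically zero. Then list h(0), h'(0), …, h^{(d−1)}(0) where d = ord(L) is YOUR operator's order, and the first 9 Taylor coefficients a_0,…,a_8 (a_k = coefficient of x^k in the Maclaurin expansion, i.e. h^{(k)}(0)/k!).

L = 96·x + (6 - 32·x + 192·x^2)·Dx + (-1 + 3·x - 16·x^2 + 48·x^3)·Dx^2  (order 2).
h: a_k = 0, -24, -72, -88, -264, -10104/5, -30312/5, -145032/35, -435096/35, …
ICs: h(0) = 0, h′(0) = -24.

f: a_k = 0, 8, 0, -128/3, 0, 2048/5, 0, -32768/7, 0, …
g: a_k = -3, -9, -27, -81, -243, -729, -2187, -6561, -19683, …
Sym-product of L_f,L_g gives L₀ (≤ ord 2).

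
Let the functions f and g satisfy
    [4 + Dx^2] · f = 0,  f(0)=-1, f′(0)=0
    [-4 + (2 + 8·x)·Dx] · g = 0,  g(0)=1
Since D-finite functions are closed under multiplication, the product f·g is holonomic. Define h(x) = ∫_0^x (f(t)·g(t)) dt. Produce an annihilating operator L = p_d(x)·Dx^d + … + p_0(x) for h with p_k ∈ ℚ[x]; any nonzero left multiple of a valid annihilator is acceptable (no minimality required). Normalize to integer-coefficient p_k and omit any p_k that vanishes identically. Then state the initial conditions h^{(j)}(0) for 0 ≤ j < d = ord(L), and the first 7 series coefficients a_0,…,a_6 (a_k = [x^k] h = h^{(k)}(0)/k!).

f: a_k = -1, 0, 2, 0, -2/3, 0, 4/45, …
g: a_k = 1, 2, -2, 4, -10, 28, -84, …
Product ⇒ symmetric product L₀, ord ≤ 2.
∫: right-multiply L₀ by Dx.
L = (16 + 32·x + 64·x^2)·Dx + (-4 - 16·x)·Dx^2 + (1 + 8·x + 16·x^2)·Dx^3  (order 3).
h: a_k = 0, -1, -1, 4/3, 0, 16/15, -32/9, …
ICs: h(0) = 0, h′(0) = -1, h′′(0) = -2.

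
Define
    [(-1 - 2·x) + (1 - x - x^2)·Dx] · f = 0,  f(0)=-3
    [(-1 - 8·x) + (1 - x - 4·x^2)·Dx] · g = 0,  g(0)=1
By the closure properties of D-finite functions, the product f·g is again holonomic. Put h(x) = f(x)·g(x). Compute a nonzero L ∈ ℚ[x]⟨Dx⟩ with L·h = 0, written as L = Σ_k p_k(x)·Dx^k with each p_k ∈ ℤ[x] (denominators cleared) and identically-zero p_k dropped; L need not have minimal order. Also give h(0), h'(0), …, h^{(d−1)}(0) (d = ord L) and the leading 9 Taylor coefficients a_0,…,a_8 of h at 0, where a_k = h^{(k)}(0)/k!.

f: a_k = -3, -3, -6, -9, -15, -24, -39, -63, -102, …
g: a_k = 1, 1, 5, 9, 29, 65, 181, 441, 1165, …
Sym-product of L_f,L_g gives L₀ (≤ ord 1).
L = (-2 - 8·x + 15·x^2 + 16·x^3) + (1 - 2·x - 4·x^2 + 5·x^3 + 4·x^4)·Dx  (order 1).
h: a_k = -3, -6, -24, -57, -168, -420, -1131, -2874, -7500, …
ICs: h(0) = -3.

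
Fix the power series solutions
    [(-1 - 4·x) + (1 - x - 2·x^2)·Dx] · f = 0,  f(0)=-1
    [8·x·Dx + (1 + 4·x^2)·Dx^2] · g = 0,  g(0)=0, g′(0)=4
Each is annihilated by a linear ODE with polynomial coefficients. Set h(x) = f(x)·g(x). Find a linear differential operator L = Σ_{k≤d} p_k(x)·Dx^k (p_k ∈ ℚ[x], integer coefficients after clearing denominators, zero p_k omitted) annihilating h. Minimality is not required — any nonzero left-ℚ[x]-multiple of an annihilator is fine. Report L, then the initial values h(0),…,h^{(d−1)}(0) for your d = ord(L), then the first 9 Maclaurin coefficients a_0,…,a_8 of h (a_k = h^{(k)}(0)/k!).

L = (4 + 8·x + 48·x^2) + (2 + 16·x^2 + 48·x^3)·Dx + (-1 + x - 2·x^2 + 4·x^3 + 8·x^4)·Dx^2  (order 2).
h: a_k = 0, -4, -4, -20/3, -44/3, -204/5, -1052/15, -12092/105, -1788/7, …
ICs: h(0) = 0, h′(0) = -4.

f: a_k = -1, -1, -3, -5, -11, -21, -43, -85, -171, …
g: a_k = 0, 4, 0, -16/3, 0, 64/5, 0, -256/7, 0, …
h₀=f·g: eliminate ⇒ L₀, order ≤ 1·2.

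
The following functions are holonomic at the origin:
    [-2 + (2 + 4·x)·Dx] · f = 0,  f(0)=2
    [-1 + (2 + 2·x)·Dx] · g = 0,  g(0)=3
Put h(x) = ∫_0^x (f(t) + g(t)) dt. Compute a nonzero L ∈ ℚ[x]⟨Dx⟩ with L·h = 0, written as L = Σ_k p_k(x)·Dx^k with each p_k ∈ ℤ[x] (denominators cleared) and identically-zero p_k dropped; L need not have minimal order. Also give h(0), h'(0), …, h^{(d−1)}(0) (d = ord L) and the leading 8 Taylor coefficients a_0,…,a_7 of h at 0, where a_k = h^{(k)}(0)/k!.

f: a_k = 2, 2, -1, 1, -5/4, 7/4, -21/8, 33/8, …
g: a_k = 3, 3/2, -3/8, 3/16, -15/128, 21/256, -63/1024, 99/2048, …
f+g: L₀ = lclm(L_f,L_g), ord ≤ 1+1.
∫: right-multiply L₀ by Dx.
L = -Dx + (3 + 4·x)·Dx^2 + (2 + 6·x + 4·x^2)·Dx^3  (order 3).
h: a_k = 0, 5, 7/4, -11/24, 19/64, -35/128, 469/1536, -393/1024, …
ICs: h(0) = 0, h′(0) = 5, h′′(0) = 7/2.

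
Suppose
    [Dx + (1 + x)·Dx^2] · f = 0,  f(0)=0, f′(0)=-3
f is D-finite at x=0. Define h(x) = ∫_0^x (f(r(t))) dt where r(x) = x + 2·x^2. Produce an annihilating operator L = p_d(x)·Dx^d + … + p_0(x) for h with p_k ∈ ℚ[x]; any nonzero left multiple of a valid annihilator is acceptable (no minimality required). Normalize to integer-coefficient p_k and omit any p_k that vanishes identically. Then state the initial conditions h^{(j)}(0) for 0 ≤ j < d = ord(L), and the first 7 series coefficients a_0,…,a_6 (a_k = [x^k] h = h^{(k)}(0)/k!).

f: a_k = 0, -3, 3/2, -1, 3/4, -3/5, 1/2, …
f∘r: x↦r, Dx↦Dx/r' in L_f ⇒ L₀.
h=∫h₀ ⇒ L = L₀·Dx.
L = (-3 + 4·x + 8·x^2)·Dx^2 + (1 + 5·x + 6·x^2 + 8·x^3)·Dx^3  (order 3).
h: a_k = 0, 0, -3/2, -3/2, 5/4, 3/20, -11/10, …
ICs: h(0) = 0, h′(0) = 0, h′′(0) = -3.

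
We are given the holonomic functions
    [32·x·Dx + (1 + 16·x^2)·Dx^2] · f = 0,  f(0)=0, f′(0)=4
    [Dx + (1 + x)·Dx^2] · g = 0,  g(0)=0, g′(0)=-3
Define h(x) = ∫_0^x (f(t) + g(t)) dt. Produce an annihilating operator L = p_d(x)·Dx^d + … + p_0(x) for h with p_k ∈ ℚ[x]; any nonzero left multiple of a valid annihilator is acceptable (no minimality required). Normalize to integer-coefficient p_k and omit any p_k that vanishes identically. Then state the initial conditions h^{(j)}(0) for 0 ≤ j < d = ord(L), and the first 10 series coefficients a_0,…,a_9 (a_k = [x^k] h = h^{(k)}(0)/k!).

L = (-32 - 96·x + 1536·x^2 + 512·x^3)·Dx^2 + (-34 - 64·x + 1440·x^2 + 3072·x^3 + 1024·x^4)·Dx^3 + (-1 + 31·x + 32·x^2 + 512·x^3 + 768·x^4 + 256·x^5)·Dx^4  (order 4).
h: a_k = 0, 0, 1/2, 1/2, -67/12, 3/20, 1021/30, 1/14, -2341/8, 1/24, …
ICs: h(0) = 0, h′(0) = 0, h′′(0) = 1, h′′′(0) = 3.

f: a_k = 0, 4, 0, -64/3, 0, 1024/5, 0, -16384/7, 0, 262144/9, …
g: a_k = 0, -3, 3/2, -1, 3/4, -3/5, 1/2, -3/7, 3/8, -1/3, …
L₀ := lclm(L_f,L_g); ord L₀ ≤ 2+2.
h=∫h₀ ⇒ L = L₀·Dx.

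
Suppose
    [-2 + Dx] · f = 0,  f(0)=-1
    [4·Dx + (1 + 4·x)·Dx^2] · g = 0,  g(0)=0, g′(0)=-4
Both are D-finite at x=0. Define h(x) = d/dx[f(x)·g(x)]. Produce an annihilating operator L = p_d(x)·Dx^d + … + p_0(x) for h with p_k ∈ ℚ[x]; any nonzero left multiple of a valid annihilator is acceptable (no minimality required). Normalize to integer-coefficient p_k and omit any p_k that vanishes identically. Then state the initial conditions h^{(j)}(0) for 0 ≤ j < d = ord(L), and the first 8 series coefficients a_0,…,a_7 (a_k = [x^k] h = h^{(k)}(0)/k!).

L = (20 - 32·x + 64·x^2) + (-8 + 16·x - 64·x^2)·Dx + (-1 + 16·x^2)·Dx^2  (order 2).
h: a_k = 4, 0, 40, -128, 1672/3, -6784/3, 413264/45, -1670656/45, …
ICs: h(0) = 4, h′(0) = 0.

f: a_k = -1, -2, -2, -4/3, -2/3, -4/15, -4/45, -8/315, …
g: a_k = 0, -4, 8, -64/3, 64, -1024/5, 2048/3, -16384/7, …
f·g: L₀ = L_f ⊗_s L_g, ord ≤ 1·2.
h₀' ⇒ L via d/dx closure of L₀.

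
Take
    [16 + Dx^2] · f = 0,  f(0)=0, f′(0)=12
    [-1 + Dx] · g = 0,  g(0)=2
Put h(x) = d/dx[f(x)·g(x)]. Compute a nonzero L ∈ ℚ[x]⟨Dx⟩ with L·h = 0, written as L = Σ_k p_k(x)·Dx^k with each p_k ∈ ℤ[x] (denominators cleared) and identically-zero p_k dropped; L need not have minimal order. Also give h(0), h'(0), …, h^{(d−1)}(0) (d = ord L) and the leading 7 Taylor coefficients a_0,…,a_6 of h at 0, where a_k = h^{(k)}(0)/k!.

f: a_k = 0, 12, 0, -32, 0, 128/5, 0, …
g: a_k = 2, 2, 1, 1/3, 1/12, 1/60, 1/360, …
L₀ := L_f ⊗_s L_g (sym. prod.), ord ≤ 2.
Derive L from L₀ (diff closure).
L = 17 - 2·Dx + Dx^2  (order 2).
h: a_k = 24, 48, -156, -240, 101, 1222/5, 727/30, …
ICs: h(0) = 24, h′(0) = 48.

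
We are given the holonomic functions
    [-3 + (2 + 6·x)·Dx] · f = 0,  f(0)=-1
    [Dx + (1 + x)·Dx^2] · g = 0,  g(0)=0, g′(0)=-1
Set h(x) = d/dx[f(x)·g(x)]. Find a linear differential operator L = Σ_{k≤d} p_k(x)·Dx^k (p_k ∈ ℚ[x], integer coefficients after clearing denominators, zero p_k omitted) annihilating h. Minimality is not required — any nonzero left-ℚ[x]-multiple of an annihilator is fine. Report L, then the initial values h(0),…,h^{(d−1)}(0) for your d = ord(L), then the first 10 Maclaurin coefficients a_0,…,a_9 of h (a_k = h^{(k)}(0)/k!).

L = (3 + 126·x + 27·x^2) + (128 + 648·x + 864·x^2 + 216·x^3)·Dx + (28 + 208·x + 504·x^2 + 432·x^3 + 108·x^4)·Dx^2  (order 2).
h: a_k = 1, 2, -37/8, 10, -2917/128, 17671/320, -719709/5120, 830323/2240, -229791643/229376, 947825399/344064, …
ICs: h(0) = 1, h′(0) = 2.

f: a_k = -1, -3/2, 9/8, -27/16, 405/128, -1701/256, 15309/1024, -72171/2048, 2814669/32768, -14073345/65536, …
g: a_k = 0, -1, 1/2, -1/3, 1/4, -1/5, 1/6, -1/7, 1/8, -1/9, …
Sym-product of L_f,L_g gives L₀ (≤ ord 2).
h₀' ⇒ L via d/dx closure of L₀.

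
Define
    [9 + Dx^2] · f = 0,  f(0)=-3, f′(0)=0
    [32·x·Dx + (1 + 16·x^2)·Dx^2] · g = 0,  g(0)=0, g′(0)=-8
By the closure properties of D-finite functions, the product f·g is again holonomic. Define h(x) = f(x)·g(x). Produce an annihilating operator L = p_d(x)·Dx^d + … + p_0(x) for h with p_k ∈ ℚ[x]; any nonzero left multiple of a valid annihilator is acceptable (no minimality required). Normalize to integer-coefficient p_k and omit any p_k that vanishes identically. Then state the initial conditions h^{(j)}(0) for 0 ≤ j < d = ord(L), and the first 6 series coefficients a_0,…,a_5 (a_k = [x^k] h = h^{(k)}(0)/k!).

L = (16425 + 696384·x^2 + 2778624·x^4 + 11943936·x^6 + 47775744·x^8) + (23616·x + 543744·x^3 + 3981312·x^5 + 21233664·x^7)·Dx + (2050 + 87168·x^2 + 470016·x^4 + 2654208·x^6 + 10616832·x^8)·Dx^2 + (2624·x + 60416·x^3 + 442368·x^5 + 2359296·x^7)·Dx^3 + (25 + 1088·x^2 + 17920·x^4 + 147456·x^6 + 589824·x^8)·Dx^4  (order 4).
h: a_k = 0, 24, 0, -236, 0, 9429/5, …
ICs: h(0) = 0, h′(0) = 24, h′′(0) = 0, h′′′(0) = -1416.

f: a_k = -3, 0, 27/2, 0, -81/8, 0, …
g: a_k = 0, -8, 0, 128/3, 0, -2048/5, …
f·g: L₀ = L_f ⊗_s L_g, ord ≤ 2·2.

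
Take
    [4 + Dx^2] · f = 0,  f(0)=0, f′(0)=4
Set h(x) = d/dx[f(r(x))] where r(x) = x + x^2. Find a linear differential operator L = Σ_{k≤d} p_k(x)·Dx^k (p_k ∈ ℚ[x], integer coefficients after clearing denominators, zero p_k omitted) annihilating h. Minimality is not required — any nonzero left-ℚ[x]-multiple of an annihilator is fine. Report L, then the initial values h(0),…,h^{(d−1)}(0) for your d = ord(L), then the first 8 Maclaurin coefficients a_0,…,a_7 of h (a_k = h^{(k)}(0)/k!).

f: a_k = 0, 4, 0, -8/3, 0, 8/15, 0, -16/315, …
Substitute x→r, Dx→(1/r')Dx; clear ⇒ L₀.
Derive L from L₀ (diff closure).
L = (16 + 32·x + 96·x^2 + 128·x^3 + 64·x^4) + (-6 - 12·x)·Dx + (1 + 4·x + 4·x^2)·Dx^2  (order 2).
h: a_k = 4, 8, -8, -32, -112/3, 0, 1664/45, 1792/45, …
ICs: h(0) = 4, h′(0) = 8.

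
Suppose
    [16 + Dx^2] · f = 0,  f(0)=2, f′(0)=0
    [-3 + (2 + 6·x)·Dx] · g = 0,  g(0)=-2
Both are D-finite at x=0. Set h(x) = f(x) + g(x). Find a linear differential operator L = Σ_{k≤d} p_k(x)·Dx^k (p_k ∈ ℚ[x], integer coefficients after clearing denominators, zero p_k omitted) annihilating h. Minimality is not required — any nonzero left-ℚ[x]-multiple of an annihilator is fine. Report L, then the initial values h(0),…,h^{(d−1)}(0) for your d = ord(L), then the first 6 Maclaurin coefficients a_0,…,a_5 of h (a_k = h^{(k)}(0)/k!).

f: a_k = 2, 0, -16, 0, 64/3, 0, …
g: a_k = -2, -3, 9/4, -27/8, 405/64, -1701/128, …
h₀=f+g: left-lcm gives L₀, ord ≤ 3.
L = (-4368 - 18432·x - 27648·x^2) + (1760 + 17568·x + 55296·x^2 + 55296·x^3)·Dx + (-273 - 1152·x - 1728·x^2)·Dx^2 + (110 + 1098·x + 3456·x^2 + 3456·x^3)·Dx^3  (order 3).
h: a_k = 0, -3, -55/4, -27/8, 5311/192, -1701/128, …
ICs: h(0) = 0, h′(0) = -3, h′′(0) = -55/2.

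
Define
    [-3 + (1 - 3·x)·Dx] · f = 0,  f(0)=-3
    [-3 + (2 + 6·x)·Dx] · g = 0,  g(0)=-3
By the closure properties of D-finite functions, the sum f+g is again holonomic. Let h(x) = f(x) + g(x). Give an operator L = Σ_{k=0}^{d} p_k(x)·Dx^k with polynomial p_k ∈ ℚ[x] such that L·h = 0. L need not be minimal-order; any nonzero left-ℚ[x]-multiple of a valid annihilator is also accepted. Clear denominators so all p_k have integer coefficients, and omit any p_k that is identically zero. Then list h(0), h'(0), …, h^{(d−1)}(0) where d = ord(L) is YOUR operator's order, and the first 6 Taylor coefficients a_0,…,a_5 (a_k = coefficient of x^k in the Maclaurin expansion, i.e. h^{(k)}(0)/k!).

f: a_k = -3, -9, -27, -81, -243, -729, …
g: a_k = -3, -9/2, 27/8, -81/16, 1215/128, -5103/256, …
Weyl lclm of L_f,L_g ⇒ L₀ (ord ≤ 2).
L = (-45 - 81·x) + (27 + 126·x + 243·x^2)·Dx + (-2 - 18·x + 18·x^2 + 162·x^3)·Dx^2  (order 2).
h: a_k = -6, -27/2, -189/8, -1377/16, -29889/128, -191727/256, …
ICs: h(0) = -6, h′(0) = -27/2.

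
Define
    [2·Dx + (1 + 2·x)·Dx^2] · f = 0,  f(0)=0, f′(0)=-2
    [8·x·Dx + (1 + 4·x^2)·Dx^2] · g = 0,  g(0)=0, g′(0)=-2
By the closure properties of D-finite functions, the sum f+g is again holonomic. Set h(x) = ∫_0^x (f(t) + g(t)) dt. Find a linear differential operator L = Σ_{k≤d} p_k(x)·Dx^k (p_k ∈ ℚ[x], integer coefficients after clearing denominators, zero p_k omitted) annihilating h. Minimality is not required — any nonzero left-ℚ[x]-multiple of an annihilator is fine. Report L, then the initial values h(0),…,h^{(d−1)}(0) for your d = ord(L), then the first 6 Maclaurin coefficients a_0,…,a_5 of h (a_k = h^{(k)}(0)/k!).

f: a_k = 0, -2, 2, -8/3, 4, -32/5, …
g: a_k = 0, -2, 0, 8/3, 0, -32/5, …
h₀=f+g: left-lcm gives L₀, ord ≤ 4.
Integrate: L := L₀·Dx.
L = (-8 - 48·x + 96·x^2 + 64·x^3)·Dx^2 + (-8 - 16·x + 192·x^3 + 128·x^4)·Dx^3 + (-1 + 2·x + 8·x^2 + 16·x^3 + 48·x^4 + 32·x^5)·Dx^4  (order 4).
h: a_k = 0, 0, -2, 2/3, 0, 4/5, …
ICs: h(0) = 0, h′(0) = 0, h′′(0) = -4, h′′′(0) = 4.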